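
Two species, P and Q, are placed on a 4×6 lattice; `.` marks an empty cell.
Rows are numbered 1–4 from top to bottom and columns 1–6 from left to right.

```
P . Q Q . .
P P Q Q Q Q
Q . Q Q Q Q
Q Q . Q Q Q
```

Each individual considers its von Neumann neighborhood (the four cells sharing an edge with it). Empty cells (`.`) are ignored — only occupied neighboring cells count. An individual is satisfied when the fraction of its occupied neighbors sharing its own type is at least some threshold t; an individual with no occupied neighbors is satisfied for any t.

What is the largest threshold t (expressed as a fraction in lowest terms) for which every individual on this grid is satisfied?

Row 1: (1,1)P 1/1 · (1,3)Q 2/2 · (1,4)Q 2/2
Row 2: (2,1)P 2/3 · (2,2)P 1/2 · (2,3)Q 3/4 · (2,4)Q 4/4 · (2,5)Q 3/3 · (2,6)Q 2/2
Row 3: (3,1)Q 1/2 · (3,3)Q 2/2 · (3,4)Q 4/4 · (3,5)Q 4/4 · (3,6)Q 3/3
Row 4: (4,1)Q 2/2 · (4,2)Q 1/1 · (4,4)Q 2/2 · (4,5)Q 3/3 · (4,6)Q 2/2
The smallest same-type fraction is 1/2 at (2,2), which reduces to 1/2. Any threshold above that leaves this individual unsatisfied.

1/2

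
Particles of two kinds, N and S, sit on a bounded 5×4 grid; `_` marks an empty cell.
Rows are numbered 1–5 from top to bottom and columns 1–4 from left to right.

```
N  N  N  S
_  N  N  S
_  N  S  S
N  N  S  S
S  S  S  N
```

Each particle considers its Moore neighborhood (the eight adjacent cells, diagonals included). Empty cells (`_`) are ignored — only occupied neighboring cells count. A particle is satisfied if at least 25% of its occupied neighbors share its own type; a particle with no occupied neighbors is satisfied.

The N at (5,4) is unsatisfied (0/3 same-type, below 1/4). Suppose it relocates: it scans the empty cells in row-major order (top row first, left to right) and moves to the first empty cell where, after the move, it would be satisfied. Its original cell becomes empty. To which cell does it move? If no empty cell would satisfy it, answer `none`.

Vacating (5,4). Empty cells in order:
  (2,1): 4/4 same-type → satisfied — stop here.

(2,1)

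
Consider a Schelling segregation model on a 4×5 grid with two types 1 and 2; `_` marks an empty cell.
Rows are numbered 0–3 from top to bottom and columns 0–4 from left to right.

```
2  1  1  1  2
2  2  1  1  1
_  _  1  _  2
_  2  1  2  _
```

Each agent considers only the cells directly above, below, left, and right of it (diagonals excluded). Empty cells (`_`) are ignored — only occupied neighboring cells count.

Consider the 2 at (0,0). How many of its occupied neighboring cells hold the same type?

1

Occupied neighbors of (0,0): (1,0)=2, (0,1)=1.
Same type (2): 1 of 2.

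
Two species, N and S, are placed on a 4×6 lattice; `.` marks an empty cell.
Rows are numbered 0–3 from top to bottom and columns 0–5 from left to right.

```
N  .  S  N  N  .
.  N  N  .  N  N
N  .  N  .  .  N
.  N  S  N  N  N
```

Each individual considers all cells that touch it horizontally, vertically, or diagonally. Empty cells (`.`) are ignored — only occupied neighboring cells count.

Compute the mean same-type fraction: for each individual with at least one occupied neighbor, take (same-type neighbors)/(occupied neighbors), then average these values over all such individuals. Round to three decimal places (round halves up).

0.777

(0,0)N 1/1
(0,2)S 0/3
(0,3)N 3/4
(0,4)N 3/3
(1,1)N 4/5
(1,2)N 3/4
(1,4)N 4/4
(1,5)N 3/3
(2,0)N 2/2
(2,2)N 4/5
(2,5)N 4/4
(3,1)N 2/3
(3,2)S 0/3
(3,3)N 2/3
(3,4)N 3/3
(3,5)N 2/2
Sum over 16 individuals: 1/1 + 0/3 + 3/4 + 3/3 + 4/5 + 3/4 + 4/4 + 3/3 + 2/2 + 4/5 + 4/4 + 2/3 + 0/3 + 2/3 + 3/3 + 2/2 = 373/30; mean = 373/30 ÷ 16 = 373/480 = 0.777083… → 0.777.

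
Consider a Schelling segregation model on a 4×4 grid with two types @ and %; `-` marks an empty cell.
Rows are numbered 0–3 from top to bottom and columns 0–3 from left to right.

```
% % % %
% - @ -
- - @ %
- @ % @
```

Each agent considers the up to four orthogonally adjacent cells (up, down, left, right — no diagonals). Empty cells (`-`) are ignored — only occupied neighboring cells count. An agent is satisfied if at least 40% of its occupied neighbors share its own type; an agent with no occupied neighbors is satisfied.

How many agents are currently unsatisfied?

(0,0)% 2/2 ✓
(0,1)% 2/2 ✓
(0,2)% 2/3 ✓
(0,3)% 1/1 ✓
(1,0)% 1/1 ✓
(1,2)@ 1/2 ✓
(2,2)@ 1/3 ✗
(2,3)% 0/2 ✗
(3,1)@ 0/1 ✗
(3,2)% 0/3 ✗
(3,3)@ 0/2 ✗
Unsatisfied: (2,2), (2,3), (3,1), (3,2), (3,3) — 5 in total.

5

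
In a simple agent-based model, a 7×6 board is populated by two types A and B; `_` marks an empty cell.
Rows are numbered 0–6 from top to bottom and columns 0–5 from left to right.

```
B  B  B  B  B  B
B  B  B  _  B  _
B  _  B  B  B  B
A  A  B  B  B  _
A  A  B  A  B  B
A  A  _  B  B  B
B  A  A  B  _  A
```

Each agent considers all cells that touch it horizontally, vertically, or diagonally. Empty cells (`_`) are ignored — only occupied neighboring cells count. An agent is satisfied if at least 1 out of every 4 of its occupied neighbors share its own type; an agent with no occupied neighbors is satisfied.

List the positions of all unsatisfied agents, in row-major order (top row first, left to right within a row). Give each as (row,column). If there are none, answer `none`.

(4,3), (6,0), (6,5)

(0,0)B 3/3 satisfied
(0,1)B 5/5 satisfied
(0,2)B 4/4 satisfied
(0,3)B 4/4 satisfied
(0,4)B 3/3 satisfied
(0,5)B 2/2 satisfied
(1,0)B 4/4 satisfied
(1,1)B 7/7 satisfied
(1,2)B 6/6 satisfied
(1,4)B 6/6 satisfied
(2,0)B 2/4 satisfied
(2,2)B 5/6 satisfied
(2,3)B 7/7 satisfied
(2,4)B 5/5 satisfied
(2,5)B 3/3 satisfied
(3,0)A 3/4 satisfied
(3,1)A 3/7 satisfied
(3,2)B 4/7 satisfied
(3,3)B 7/8 satisfied
(3,4)B 6/7 satisfied
(4,0)A 5/5 satisfied
(4,1)A 5/7 satisfied
(4,2)B 3/7 satisfied
(4,3)A 0/7 not
(4,4)B 6/7 satisfied
(4,5)B 4/4 satisfied
(5,0)A 4/5 satisfied
(5,1)A 5/7 satisfied
(5,3)B 4/6 satisfied
(5,4)B 5/7 satisfied
(5,5)B 3/4 satisfied
(6,0)B 0/3 not
(6,1)A 3/4 satisfied
(6,2)A 2/4 satisfied
(6,3)B 2/3 satisfied
(6,5)A 0/2 not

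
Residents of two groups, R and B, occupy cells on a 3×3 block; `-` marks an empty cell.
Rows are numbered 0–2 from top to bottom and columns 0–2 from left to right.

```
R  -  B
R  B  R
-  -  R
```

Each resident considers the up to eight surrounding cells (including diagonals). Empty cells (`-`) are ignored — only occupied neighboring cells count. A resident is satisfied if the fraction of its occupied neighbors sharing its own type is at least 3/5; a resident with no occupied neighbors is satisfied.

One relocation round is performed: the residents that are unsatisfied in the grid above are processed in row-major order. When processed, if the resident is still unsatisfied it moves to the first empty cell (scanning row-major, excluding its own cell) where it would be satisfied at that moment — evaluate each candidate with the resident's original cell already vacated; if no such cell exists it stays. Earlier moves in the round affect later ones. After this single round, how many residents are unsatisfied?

Initially unsatisfied (in order): (0,0), (0,2), (1,0), (1,1), (1,2), (2,2).
  (0,0) → (2,1).
  (0,2): no empty cell satisfies it; stays.
  (1,0): no empty cell satisfies it; stays.
  (1,1): no empty cell satisfies it; stays.
  (1,2) → (2,0).
  (2,2): no empty cell satisfies it; stays.
Resulting grid:
- - B
R B -
R R R
Unsatisfied now: (1,1), (2,2).

2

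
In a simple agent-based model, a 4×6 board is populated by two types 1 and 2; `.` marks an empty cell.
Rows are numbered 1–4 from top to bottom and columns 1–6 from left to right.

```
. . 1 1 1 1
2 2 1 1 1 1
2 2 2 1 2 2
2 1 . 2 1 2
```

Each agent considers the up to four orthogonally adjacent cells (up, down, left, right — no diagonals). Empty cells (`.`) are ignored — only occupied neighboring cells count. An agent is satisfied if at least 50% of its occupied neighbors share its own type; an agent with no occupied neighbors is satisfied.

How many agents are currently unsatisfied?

Row 1: (1,3)1 2/2 ok · (1,4)1 3/3 ok · (1,5)1 3/3 ok · (1,6)1 2/2 ok
Row 2: (2,1)2 2/2 ok · (2,2)2 2/3 ok · (2,3)1 2/4 ok · (2,4)1 4/4 ok · (2,5)1 3/4 ok · (2,6)1 2/3 ok
Row 3: (3,1)2 3/3 ok · (3,2)2 3/4 ok · (3,3)2 1/3 unhappy · (3,4)1 1/4 unhappy · (3,5)2 1/4 unhappy · (3,6)2 2/3 ok
Row 4: (4,1)2 1/2 ok · (4,2)1 0/2 unhappy · (4,4)2 0/2 unhappy · (4,5)1 0/3 unhappy · (4,6)2 1/2 ok
Unsatisfied: (3,3), (3,4), (3,5), (4,2), (4,4), (4,5) — 6 in total.

6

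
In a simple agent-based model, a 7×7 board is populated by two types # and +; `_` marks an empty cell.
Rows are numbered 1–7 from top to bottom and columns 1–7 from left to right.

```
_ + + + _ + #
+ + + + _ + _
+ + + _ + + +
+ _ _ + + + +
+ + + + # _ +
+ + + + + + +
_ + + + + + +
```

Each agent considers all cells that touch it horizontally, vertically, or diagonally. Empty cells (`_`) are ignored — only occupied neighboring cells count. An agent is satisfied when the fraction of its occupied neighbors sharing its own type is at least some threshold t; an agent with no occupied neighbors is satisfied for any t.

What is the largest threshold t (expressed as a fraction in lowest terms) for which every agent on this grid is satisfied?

(1,2)+ 4/4
(1,3)+ 5/5
(1,4)+ 3/3
(1,6)+ 1/2
(1,7)# 0/2
(2,1)+ 4/4
(2,2)+ 7/7
(2,3)+ 7/7
(2,4)+ 5/5
(2,6)+ 4/5
(3,1)+ 4/4
(3,2)+ 6/6
(3,3)+ 5/5
(3,5)+ 6/6
(3,6)+ 6/6
(3,7)+ 4/4
(4,1)+ 4/4
(4,4)+ 5/6
(4,5)+ 5/6
(4,6)+ 6/7
(4,7)+ 4/4
(5,1)+ 4/4
(5,2)+ 6/6
(5,3)+ 6/6
(5,4)+ 6/7
(5,5)# 0/7
(5,7)+ 4/4
(6,1)+ 4/4
(6,2)+ 7/7
(6,3)+ 8/8
(6,4)+ 7/8
(6,5)+ 6/7
(6,6)+ 6/7
(6,7)+ 4/4
(7,2)+ 4/4
(7,3)+ 5/5
(7,4)+ 5/5
(7,5)+ 5/5
(7,6)+ 5/5
(7,7)+ 3/3
The smallest same-type fraction is 0/2 at (1,7), which reduces to 0/1. Any threshold above that leaves this agent unsatisfied.

0/1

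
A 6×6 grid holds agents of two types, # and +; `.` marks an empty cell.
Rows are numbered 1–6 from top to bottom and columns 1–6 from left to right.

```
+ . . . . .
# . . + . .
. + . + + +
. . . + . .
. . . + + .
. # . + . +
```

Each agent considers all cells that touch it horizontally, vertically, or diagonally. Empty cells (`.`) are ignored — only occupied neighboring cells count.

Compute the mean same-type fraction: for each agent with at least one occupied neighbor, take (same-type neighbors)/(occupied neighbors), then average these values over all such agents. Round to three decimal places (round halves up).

0.750

Row 1: (1,1)+ 0/1
Row 2: (2,1)# 0/2 · (2,4)+ 2/2
Row 3: (3,2)+ 0/1 · (3,4)+ 3/3 · (3,5)+ 4/4 · (3,6)+ 1/1
Row 4: (4,4)+ 4/4
Row 5: (5,4)+ 3/3 · (5,5)+ 4/4
Row 6: (6,2)# — no occupied neighbors · (6,4)+ 2/2 · (6,6)+ 1/1
Sum over 12 agents: 0/1 + 0/2 + 2/2 + 0/1 + 3/3 + 4/4 + 1/1 + 4/4 + 3/3 + 4/4 + 2/2 + 1/1 = 9; mean = 9 ÷ 12 = 3/4 = 0.75 → 0.750.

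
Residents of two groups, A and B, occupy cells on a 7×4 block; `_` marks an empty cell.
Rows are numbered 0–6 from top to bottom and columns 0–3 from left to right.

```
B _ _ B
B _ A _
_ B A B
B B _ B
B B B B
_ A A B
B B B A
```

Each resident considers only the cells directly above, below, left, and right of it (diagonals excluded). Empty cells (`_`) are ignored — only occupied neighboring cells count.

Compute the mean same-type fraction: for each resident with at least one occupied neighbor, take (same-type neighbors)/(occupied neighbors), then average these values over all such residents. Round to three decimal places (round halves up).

Row 0: (0,0)B 1/1 · (0,3)B — no occupied neighbors
Row 1: (1,0)B 1/1 · (1,2)A 1/1
Row 2: (2,1)B 1/2 · (2,2)A 1/3 · (2,3)B 1/2
Row 3: (3,0)B 2/2 · (3,1)B 3/3 · (3,3)B 2/2
Row 4: (4,0)B 2/2 · (4,1)B 3/4 · (4,2)B 2/3 · (4,3)B 3/3
Row 5: (5,1)A 1/3 · (5,2)A 1/4 · (5,3)B 1/3
Row 6: (6,0)B 1/1 · (6,1)B 2/3 · (6,2)B 1/3 · (6,3)A 0/2
Sum over 20 residents: 1/1 + 1/1 + 1/1 + 1/2 + 1/3 + 1/2 + 2/2 + 3/3 + 2/2 + 2/2 + 3/4 + 2/3 + 3/3 + 1/3 + 1/4 + 1/3 + 1/1 + 2/3 + 1/3 + 0/2 = 41/3; mean = 41/3 ÷ 20 = 41/60 = 0.683333… → 0.683.

0.683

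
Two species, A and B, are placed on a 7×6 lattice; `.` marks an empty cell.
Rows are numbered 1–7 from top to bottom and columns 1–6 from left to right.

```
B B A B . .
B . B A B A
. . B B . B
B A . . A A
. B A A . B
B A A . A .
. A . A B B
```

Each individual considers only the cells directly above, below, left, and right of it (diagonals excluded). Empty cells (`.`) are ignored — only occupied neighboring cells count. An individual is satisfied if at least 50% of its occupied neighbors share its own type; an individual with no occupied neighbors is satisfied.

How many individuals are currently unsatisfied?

Row 1: (1,1)B 2/2 satisfied · (1,2)B 1/2 satisfied · (1,3)A 0/3 not · (1,4)B 0/2 not
Row 2: (2,1)B 1/1 satisfied · (2,3)B 1/3 not · (2,4)A 0/4 not · (2,5)B 0/2 not · (2,6)A 0/2 not
Row 3: (3,3)B 2/2 satisfied · (3,4)B 1/2 satisfied · (3,6)B 0/2 not
Row 4: (4,1)B 0/1 not · (4,2)A 0/2 not · (4,5)A 1/1 satisfied · (4,6)A 1/3 not
Row 5: (5,2)B 0/3 not · (5,3)A 2/3 satisfied · (5,4)A 1/1 satisfied · (5,6)B 0/1 not
Row 6: (6,1)B 0/1 not · (6,2)A 2/4 satisfied · (6,3)A 2/2 satisfied · (6,5)A 0/1 not
Row 7: (7,2)A 1/1 satisfied · (7,4)A 0/1 not · (7,5)B 1/3 not · (7,6)B 1/1 satisfied
Unsatisfied: (1,3), (1,4), (2,3), (2,4), (2,5), (2,6), (3,6), (4,1), (4,2), (4,6), (5,2), (5,6), (6,1), (6,5), (7,4), (7,5) — 16 in total.

16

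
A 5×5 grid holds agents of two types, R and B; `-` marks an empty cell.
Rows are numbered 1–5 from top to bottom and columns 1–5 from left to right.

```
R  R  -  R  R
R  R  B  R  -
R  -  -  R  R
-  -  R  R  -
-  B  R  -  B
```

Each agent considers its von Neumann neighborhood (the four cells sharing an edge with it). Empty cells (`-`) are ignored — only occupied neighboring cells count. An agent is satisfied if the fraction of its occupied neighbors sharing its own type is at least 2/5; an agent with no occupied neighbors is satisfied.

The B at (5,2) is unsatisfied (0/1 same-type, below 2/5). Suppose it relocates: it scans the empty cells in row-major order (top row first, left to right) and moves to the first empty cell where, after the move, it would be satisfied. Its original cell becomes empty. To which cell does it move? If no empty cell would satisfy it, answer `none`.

(5,1)

Vacating (5,2). Empty cells in order:
  (1,3): 1/3 same-type → still unsatisfied.
  (2,5): 0/3 same-type → still unsatisfied.
  (3,2): 0/2 same-type → still unsatisfied.
  (3,3): 1/3 same-type → still unsatisfied.
  (4,1): 0/1 same-type → still unsatisfied.
  (4,2): 0/1 same-type → still unsatisfied.
  (4,5): 1/3 same-type → still unsatisfied.
  (5,1): 0/0 same-type → satisfied — stop here.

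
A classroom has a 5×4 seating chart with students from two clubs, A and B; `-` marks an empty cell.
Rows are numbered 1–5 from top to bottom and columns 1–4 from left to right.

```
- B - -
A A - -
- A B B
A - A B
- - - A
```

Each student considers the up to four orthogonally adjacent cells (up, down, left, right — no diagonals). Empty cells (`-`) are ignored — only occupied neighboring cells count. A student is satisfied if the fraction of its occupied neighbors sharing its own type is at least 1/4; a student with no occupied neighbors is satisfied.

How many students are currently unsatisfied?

3

Row 1: (1,2)B 0/1 unhappy
Row 2: (2,1)A 1/1 ok · (2,2)A 2/3 ok
Row 3: (3,2)A 1/2 ok · (3,3)B 1/3 ok · (3,4)B 2/2 ok
Row 4: (4,1)A 0/0 ok · (4,3)A 0/2 unhappy · (4,4)B 1/3 ok
Row 5: (5,4)A 0/1 unhappy
Unsatisfied: (1,2), (4,3), (5,4) — 3 in total.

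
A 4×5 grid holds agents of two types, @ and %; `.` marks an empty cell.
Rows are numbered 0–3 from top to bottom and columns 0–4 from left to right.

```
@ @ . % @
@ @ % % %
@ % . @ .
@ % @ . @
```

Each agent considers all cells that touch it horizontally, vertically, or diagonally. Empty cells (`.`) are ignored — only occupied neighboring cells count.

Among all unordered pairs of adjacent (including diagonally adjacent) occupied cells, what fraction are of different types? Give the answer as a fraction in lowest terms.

Scan each occupied cell's neighbors to the right and below (and the two forward diagonals) so each pair is counted once.
Row 0: @(0,0)–@(0,1)= @(0,0)–@(1,0)= @(0,0)–@(1,1)= @(0,1)–@(1,1)= @(0,1)–%(1,2)≠ @(0,1)–@(1,0)= %(0,3)–@(0,4)≠ %(0,3)–%(1,3)= %(0,3)–%(1,4)= %(0,3)–%(1,2)= @(0,4)–%(1,4)≠ @(0,4)–%(1,3)≠  → 4/12 unlike.
Row 1: @(1,0)–@(1,1)= @(1,0)–@(2,0)= @(1,0)–%(2,1)≠ @(1,1)–%(1,2)≠ @(1,1)–%(2,1)≠ @(1,1)–@(2,0)= %(1,2)–%(1,3)= %(1,2)–@(2,3)≠ %(1,2)–%(2,1)= %(1,3)–%(1,4)= %(1,3)–@(2,3)≠ %(1,4)–@(2,3)≠  → 6/12 unlike.
Row 2: @(2,0)–%(2,1)≠ @(2,0)–@(3,0)= @(2,0)–%(3,1)≠ %(2,1)–%(3,1)= %(2,1)–@(3,2)≠ %(2,1)–@(3,0)≠ @(2,3)–@(3,4)= @(2,3)–@(3,2)=  → 4/8 unlike.
Row 3: @(3,0)–%(3,1)≠ %(3,1)–@(3,2)≠  → 2/2 unlike.
Total adjacent occupied pairs: 34; unlike-type pairs: 16.
16/34 reduces to 8/17.

8/17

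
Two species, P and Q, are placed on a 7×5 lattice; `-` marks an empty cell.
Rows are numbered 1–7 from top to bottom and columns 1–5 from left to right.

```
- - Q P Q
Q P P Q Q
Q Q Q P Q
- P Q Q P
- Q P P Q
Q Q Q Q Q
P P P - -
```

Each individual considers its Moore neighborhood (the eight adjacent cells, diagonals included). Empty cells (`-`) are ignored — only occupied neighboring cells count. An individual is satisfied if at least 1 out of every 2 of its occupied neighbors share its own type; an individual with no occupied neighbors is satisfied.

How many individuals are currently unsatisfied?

Row 1: (1,3)Q 1/4 ✗ · (1,4)P 1/5 ✗ · (1,5)Q 2/3 ✓
Row 2: (2,1)Q 2/3 ✓ · (2,2)P 1/6 ✗ · (2,3)P 3/7 ✗ · (2,4)Q 5/8 ✓ · (2,5)Q 3/5 ✓
Row 3: (3,1)Q 2/4 ✓ · (3,2)Q 4/7 ✓ · (3,3)Q 4/8 ✓ · (3,4)P 2/8 ✗ · (3,5)Q 3/5 ✓
Row 4: (4,2)P 1/6 ✗ · (4,3)Q 4/8 ✓ · (4,4)Q 4/8 ✓ · (4,5)P 2/5 ✗
Row 5: (5,2)Q 4/6 ✓ · (5,3)P 2/8 ✗ · (5,4)P 2/8 ✗ · (5,5)Q 3/5 ✓
Row 6: (6,1)Q 2/4 ✓ · (6,2)Q 3/7 ✗ · (6,3)Q 3/7 ✗ · (6,4)Q 3/6 ✓ · (6,5)Q 2/3 ✓
Row 7: (7,1)P 1/3 ✗ · (7,2)P 2/5 ✗ · (7,3)P 1/4 ✗
Unsatisfied: (1,3), (1,4), (2,2), (2,3), (3,4), (4,2), (4,5), (5,3), (5,4), (6,2), (6,3), (7,1), (7,2), (7,3) — 14 in total.

14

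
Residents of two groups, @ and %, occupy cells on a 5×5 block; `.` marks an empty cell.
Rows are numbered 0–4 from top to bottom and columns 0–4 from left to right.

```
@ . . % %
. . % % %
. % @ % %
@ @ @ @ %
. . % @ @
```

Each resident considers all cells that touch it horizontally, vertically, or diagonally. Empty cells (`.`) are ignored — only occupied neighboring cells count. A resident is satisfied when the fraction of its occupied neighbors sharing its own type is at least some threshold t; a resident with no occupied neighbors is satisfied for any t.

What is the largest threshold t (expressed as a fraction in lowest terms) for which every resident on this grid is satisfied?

Row 0: (0,0)@ — no occupied neighbors · (0,3)% 4/4 · (0,4)% 3/3
Row 1: (1,2)% 4/5 · (1,3)% 6/7 · (1,4)% 5/5
Row 2: (2,1)% 1/5 · (2,2)@ 3/7 · (2,3)% 5/8 · (2,4)% 4/5
Row 3: (3,0)@ 1/2 · (3,1)@ 3/5 · (3,2)@ 4/7 · (3,3)@ 4/8 · (3,4)% 2/5
Row 4: (4,2)% 0/4 · (4,3)@ 3/5 · (4,4)@ 2/3
The smallest same-type fraction is 0/4 at (4,2), which reduces to 0/1. Any threshold above that leaves this resident unsatisfied.

0/1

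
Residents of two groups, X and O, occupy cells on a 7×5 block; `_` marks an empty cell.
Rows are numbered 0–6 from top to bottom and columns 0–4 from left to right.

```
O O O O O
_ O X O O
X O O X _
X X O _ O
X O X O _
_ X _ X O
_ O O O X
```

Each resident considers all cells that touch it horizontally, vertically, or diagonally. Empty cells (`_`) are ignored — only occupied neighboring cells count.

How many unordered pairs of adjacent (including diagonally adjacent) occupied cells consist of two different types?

Scan each occupied cell's neighbors to the right and below (and the two forward diagonals) so each pair is counted once.
From row 0: 3 unlike of 15 pairs (running 3/15).
From row 1: 7 unlike of 12 pairs (running 10/27).
From row 2: 7 unlike of 12 pairs (running 17/39).
From row 3: 4 unlike of 11 pairs (running 21/50).
From row 4: 5 unlike of 9 pairs (running 26/59).
From row 5: 6 unlike of 8 pairs (running 32/67).
From row 6: 1 unlike of 3 pairs (running 33/70).
Total adjacent occupied pairs: 70; unlike-type pairs: 33.

33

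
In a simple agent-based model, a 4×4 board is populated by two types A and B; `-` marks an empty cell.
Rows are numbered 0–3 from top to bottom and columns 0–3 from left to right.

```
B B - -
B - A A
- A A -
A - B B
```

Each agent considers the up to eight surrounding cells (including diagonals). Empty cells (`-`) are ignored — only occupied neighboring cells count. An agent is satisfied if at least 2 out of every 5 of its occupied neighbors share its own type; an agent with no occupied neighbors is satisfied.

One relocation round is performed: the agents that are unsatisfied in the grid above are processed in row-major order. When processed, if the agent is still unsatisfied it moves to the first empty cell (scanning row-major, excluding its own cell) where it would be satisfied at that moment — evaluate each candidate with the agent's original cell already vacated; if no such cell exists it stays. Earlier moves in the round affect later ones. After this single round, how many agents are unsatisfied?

1

Initially unsatisfied (in order): (3,2).
  (3,2) → (1,1).
Resulting grid:
B B - -
B B A A
- A A -
A - - B
Unsatisfied now: (3,3).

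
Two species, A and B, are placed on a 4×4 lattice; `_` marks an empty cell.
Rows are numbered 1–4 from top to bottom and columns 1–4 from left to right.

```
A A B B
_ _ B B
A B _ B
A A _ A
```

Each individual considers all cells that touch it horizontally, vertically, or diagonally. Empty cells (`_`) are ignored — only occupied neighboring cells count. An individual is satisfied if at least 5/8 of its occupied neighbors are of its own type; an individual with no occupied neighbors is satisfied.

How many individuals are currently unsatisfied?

3

Row 1: (1,1)A 1/1 ok · (1,2)A 1/3 unhappy · (1,3)B 3/4 ok · (1,4)B 3/3 ok
Row 2: (2,3)B 5/6 ok · (2,4)B 4/4 ok
Row 3: (3,1)A 2/3 ok · (3,2)B 1/4 unhappy · (3,4)B 2/3 ok
Row 4: (4,1)A 2/3 ok · (4,2)A 2/3 ok · (4,4)A 0/1 unhappy
Unsatisfied: (1,2), (3,2), (4,4) — 3 in total.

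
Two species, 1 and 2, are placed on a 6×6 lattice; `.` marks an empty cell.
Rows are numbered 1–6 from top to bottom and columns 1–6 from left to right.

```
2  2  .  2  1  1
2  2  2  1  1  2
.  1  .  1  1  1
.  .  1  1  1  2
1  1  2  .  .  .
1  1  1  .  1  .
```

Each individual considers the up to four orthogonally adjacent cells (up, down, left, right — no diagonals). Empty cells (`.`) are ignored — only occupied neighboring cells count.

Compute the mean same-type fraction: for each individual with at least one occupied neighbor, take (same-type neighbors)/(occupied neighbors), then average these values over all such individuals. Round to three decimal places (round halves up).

(1,1)2 2/2
(1,2)2 2/2
(1,4)2 0/2
(1,5)1 2/3
(1,6)1 1/2
(2,1)2 2/2
(2,2)2 3/4
(2,3)2 1/2
(2,4)1 2/4
(2,5)1 3/4
(2,6)2 0/3
(3,2)1 0/1
(3,4)1 3/3
(3,5)1 4/4
(3,6)1 1/3
(4,3)1 1/2
(4,4)1 3/3
(4,5)1 2/3
(4,6)2 0/2
(5,1)1 2/2
(5,2)1 2/3
(5,3)2 0/3
(6,1)1 2/2
(6,2)1 3/3
(6,3)1 1/2
(6,5)1 — no occupied neighbors
Sum over 25 individuals: 2/2 + 2/2 + 0/2 + 2/3 + 1/2 + 2/2 + 3/4 + 1/2 + 2/4 + 3/4 + 0/3 + 0/1 + 3/3 + 4/4 + 1/3 + 1/2 + 3/3 + 2/3 + 0/2 + 2/2 + 2/3 + 0/3 + 2/2 + 3/3 + 1/2 = 46/3; mean = 46/3 ÷ 25 = 46/75 = 0.613333… → 0.613.

0.613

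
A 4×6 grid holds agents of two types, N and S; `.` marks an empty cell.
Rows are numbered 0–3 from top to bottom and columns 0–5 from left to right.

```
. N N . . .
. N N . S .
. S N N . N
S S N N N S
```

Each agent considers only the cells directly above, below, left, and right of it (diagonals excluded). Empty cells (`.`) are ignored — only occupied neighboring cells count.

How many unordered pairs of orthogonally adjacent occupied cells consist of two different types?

Scan each occupied cell's neighbors to the right and below so each pair is counted once.
Row 0: N(0,1)–N(0,2)= N(0,1)–N(1,1)= N(0,2)–N(1,2)=  → 0/3 unlike.
Row 1: N(1,1)–N(1,2)= N(1,1)–S(2,1)≠ N(1,2)–N(2,2)=  → 1/3 unlike.
Row 2: S(2,1)–N(2,2)≠ S(2,1)–S(3,1)= N(2,2)–N(2,3)= N(2,2)–N(3,2)= N(2,3)–N(3,3)= N(2,5)–S(3,5)≠  → 2/6 unlike.
Row 3: S(3,0)–S(3,1)= S(3,1)–N(3,2)≠ N(3,2)–N(3,3)= N(3,3)–N(3,4)= N(3,4)–S(3,5)≠  → 2/5 unlike.
Total adjacent occupied pairs: 17; unlike-type pairs: 5.

5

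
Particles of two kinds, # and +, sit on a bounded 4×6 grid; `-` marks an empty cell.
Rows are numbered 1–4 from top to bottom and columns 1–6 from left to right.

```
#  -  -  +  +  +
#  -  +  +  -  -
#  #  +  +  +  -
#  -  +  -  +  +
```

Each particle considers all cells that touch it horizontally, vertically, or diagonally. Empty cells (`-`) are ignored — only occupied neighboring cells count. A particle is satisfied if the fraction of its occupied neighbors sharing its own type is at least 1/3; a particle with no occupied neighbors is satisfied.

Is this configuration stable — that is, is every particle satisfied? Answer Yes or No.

Row 1: (1,1)# 1/1 ok · (1,4)+ 3/3 ok · (1,5)+ 3/3 ok · (1,6)+ 1/1 ok
Row 2: (2,1)# 3/3 ok · (2,3)+ 4/5 ok · (2,4)+ 6/6 ok
Row 3: (3,1)# 3/3 ok · (3,2)# 3/6 ok · (3,3)+ 4/5 ok · (3,4)+ 6/6 ok · (3,5)+ 4/4 ok
Row 4: (4,1)# 2/2 ok · (4,3)+ 2/3 ok · (4,5)+ 3/3 ok · (4,6)+ 2/2 ok
All meet the threshold, so the configuration is stable.

Yes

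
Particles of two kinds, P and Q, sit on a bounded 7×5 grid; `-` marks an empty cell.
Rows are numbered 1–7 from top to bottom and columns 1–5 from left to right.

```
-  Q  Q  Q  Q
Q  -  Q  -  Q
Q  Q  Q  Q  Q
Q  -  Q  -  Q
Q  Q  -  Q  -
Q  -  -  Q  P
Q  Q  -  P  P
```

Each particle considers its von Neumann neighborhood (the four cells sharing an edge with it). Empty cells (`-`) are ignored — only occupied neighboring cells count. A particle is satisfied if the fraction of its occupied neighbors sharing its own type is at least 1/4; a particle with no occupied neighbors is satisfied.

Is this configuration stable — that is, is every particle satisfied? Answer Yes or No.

(1,2)Q 1/1 ✓
(1,3)Q 3/3 ✓
(1,4)Q 2/2 ✓
(1,5)Q 2/2 ✓
(2,1)Q 1/1 ✓
(2,3)Q 2/2 ✓
(2,5)Q 2/2 ✓
(3,1)Q 3/3 ✓
(3,2)Q 2/2 ✓
(3,3)Q 4/4 ✓
(3,4)Q 2/2 ✓
(3,5)Q 3/3 ✓
(4,1)Q 2/2 ✓
(4,3)Q 1/1 ✓
(4,5)Q 1/1 ✓
(5,1)Q 3/3 ✓
(5,2)Q 1/1 ✓
(5,4)Q 1/1 ✓
(6,1)Q 2/2 ✓
(6,4)Q 1/3 ✓
(6,5)P 1/2 ✓
(7,1)Q 2/2 ✓
(7,2)Q 1/1 ✓
(7,4)P 1/2 ✓
(7,5)P 2/2 ✓
All meet the threshold, so the configuration is stable.

Yes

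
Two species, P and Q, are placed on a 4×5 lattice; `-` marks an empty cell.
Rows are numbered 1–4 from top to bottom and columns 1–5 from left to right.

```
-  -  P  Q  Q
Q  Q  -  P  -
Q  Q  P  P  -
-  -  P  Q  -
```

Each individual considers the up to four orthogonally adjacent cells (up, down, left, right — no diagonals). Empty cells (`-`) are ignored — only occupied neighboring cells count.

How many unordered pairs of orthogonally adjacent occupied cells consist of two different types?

Scan each occupied cell's neighbors to the right and below so each pair is counted once.
Row 1: P(1,3)–Q(1,4)≠ Q(1,4)–Q(1,5)= Q(1,4)–P(2,4)≠  → 2/3 unlike.
Row 2: Q(2,1)–Q(2,2)= Q(2,1)–Q(3,1)= Q(2,2)–Q(3,2)= P(2,4)–P(3,4)=  → 0/4 unlike.
Row 3: Q(3,1)–Q(3,2)= Q(3,2)–P(3,3)≠ P(3,3)–P(3,4)= P(3,3)–P(4,3)= P(3,4)–Q(4,4)≠  → 2/5 unlike.
Row 4: P(4,3)–Q(4,4)≠  → 1/1 unlike.
Total adjacent occupied pairs: 13; unlike-type pairs: 5.

5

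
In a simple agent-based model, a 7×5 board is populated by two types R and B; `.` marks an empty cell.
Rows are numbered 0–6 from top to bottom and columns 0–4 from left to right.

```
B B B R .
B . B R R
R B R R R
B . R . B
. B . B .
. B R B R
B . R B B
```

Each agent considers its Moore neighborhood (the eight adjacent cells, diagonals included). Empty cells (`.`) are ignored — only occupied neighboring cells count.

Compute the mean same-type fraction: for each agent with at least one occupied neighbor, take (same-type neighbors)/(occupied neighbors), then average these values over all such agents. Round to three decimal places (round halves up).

0.548

(0,0)B 2/2
(0,1)B 4/4
(0,2)B 2/4
(0,3)R 2/4
(1,0)B 3/4
(1,2)B 3/7
(1,3)R 5/7
(1,4)R 4/4
(2,0)R 0/3
(2,1)B 3/6
(2,2)R 3/5
(2,3)R 5/7
(2,4)R 3/4
(3,0)B 2/3
(3,2)R 2/5
(3,4)B 1/3
(4,1)B 2/4
(4,3)B 2/5
(5,1)B 2/4
(5,2)R 1/6
(5,3)B 3/6
(5,4)R 0/4
(6,0)B 1/1
(6,2)R 1/4
(6,3)B 2/5
(6,4)B 2/3
Sum over 26 agents: 2/2 + 4/4 + 2/4 + 2/4 + 3/4 + 3/7 + 5/7 + 4/4 + 0/3 + 3/6 + 3/5 + 5/7 + 3/4 + 2/3 + 2/5 + 1/3 + 2/4 + 2/5 + 2/4 + 1/6 + 3/6 + 0/4 + 1/1 + 1/4 + 2/5 + 2/3 = 5981/420; mean = 5981/420 ÷ 26 = 5981/10920 = 0.547710… → 0.548.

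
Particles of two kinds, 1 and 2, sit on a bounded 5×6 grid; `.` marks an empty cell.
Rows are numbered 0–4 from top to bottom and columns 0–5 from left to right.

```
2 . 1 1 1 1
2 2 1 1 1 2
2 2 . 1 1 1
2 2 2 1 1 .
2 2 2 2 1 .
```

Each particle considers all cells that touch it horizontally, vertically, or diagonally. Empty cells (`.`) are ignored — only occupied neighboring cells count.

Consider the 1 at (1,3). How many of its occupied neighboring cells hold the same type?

7

Occupied neighbors of (1,3): (0,2)=1, (0,3)=1, (0,4)=1, (1,2)=1, (1,4)=1, (2,3)=1, (2,4)=1.
Same type (1): 7 of 7.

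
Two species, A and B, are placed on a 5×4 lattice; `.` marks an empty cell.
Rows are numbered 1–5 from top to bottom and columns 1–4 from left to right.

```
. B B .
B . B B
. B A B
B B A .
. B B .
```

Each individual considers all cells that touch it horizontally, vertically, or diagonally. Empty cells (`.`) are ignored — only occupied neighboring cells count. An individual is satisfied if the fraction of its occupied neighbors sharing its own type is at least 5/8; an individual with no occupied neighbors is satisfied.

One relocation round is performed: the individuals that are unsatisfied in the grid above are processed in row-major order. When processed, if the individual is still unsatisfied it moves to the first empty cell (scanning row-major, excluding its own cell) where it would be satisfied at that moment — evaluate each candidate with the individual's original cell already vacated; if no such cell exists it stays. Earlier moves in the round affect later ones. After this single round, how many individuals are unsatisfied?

Initially unsatisfied (in order): (3,3), (3,4), (4,3).
  (3,3): no empty cell satisfies it; stays.
  (3,4) → (1,1).
  (4,3): no empty cell satisfies it; stays.
Resulting grid:
B B B .
B . B B
. B A .
B B A .
. B B .
Unsatisfied now: (3,3), (4,3).

2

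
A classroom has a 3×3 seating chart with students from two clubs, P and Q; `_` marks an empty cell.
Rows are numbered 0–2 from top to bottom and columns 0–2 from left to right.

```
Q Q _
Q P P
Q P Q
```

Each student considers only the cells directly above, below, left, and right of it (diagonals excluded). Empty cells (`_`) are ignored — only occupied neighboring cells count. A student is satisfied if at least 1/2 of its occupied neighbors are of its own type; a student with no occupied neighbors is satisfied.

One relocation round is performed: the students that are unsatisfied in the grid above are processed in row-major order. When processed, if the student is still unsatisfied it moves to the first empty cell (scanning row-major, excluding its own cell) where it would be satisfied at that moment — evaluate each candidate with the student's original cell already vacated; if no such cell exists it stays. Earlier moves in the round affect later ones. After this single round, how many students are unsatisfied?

2

Initially unsatisfied (in order): (2,1), (2,2).
  (2,1) → (0,2).
  (2,2) → (2,1).
Resulting grid:
Q Q P
Q P P
Q Q _
Unsatisfied now: (0,1), (1,1).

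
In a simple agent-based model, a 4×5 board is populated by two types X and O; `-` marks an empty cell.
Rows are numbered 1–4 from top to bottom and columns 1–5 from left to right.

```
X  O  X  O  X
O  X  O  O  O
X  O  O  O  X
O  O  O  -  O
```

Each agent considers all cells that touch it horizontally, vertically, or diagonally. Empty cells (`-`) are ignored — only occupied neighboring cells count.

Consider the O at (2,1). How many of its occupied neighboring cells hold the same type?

Occupied neighbors of (2,1): (1,1)=X, (1,2)=O, (2,2)=X, (3,1)=X, (3,2)=O.
Same type (O): 2 of 5.

2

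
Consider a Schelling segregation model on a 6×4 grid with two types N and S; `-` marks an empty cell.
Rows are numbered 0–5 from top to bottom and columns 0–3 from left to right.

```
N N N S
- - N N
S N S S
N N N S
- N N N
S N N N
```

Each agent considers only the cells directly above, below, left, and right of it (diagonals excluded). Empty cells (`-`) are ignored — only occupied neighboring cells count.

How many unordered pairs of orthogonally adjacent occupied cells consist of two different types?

11

Scan each occupied cell's neighbors to the right and below so each pair is counted once.
From row 0: 2 unlike of 5 pairs (running 2/5).
From row 1: 2 unlike of 3 pairs (running 4/8).
From row 2: 4 unlike of 7 pairs (running 8/15).
From row 3: 2 unlike of 6 pairs (running 10/21).
From row 4: 0 unlike of 5 pairs (running 10/26).
From row 5: 1 unlike of 3 pairs (running 11/29).
Total adjacent occupied pairs: 29; unlike-type pairs: 11.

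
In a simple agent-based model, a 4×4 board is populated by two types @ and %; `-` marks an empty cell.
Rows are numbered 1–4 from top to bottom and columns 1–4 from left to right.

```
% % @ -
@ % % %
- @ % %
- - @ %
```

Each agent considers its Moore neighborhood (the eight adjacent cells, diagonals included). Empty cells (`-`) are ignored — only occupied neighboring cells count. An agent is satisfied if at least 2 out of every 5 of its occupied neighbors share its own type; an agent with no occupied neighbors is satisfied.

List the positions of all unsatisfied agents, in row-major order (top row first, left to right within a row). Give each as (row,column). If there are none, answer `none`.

(1,3), (2,1), (4,3)

Row 1: (1,1)% 2/3 ok · (1,2)% 3/5 ok · (1,3)@ 0/4 unhappy
Row 2: (2,1)@ 1/4 unhappy · (2,2)% 4/7 ok · (2,3)% 5/7 ok · (2,4)% 3/4 ok
Row 3: (3,2)@ 2/5 ok · (3,3)% 5/7 ok · (3,4)% 4/5 ok
Row 4: (4,3)@ 1/4 unhappy · (4,4)% 2/3 ok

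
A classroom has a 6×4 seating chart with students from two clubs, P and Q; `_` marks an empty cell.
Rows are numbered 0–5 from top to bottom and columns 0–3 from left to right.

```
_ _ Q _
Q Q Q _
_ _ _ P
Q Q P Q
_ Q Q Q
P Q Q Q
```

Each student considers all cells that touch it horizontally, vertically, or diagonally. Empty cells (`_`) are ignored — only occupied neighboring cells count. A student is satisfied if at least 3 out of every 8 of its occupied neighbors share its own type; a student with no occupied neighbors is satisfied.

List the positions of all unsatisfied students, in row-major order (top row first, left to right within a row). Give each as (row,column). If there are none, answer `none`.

(0,2)Q 2/2 ✓
(1,0)Q 1/1 ✓
(1,1)Q 3/3 ✓
(1,2)Q 2/3 ✓
(2,3)P 1/3 ✗
(3,0)Q 2/2 ✓
(3,1)Q 3/4 ✓
(3,2)P 1/6 ✗
(3,3)Q 2/4 ✓
(4,1)Q 5/7 ✓
(4,2)Q 7/8 ✓
(4,3)Q 4/5 ✓
(5,0)P 0/2 ✗
(5,1)Q 3/4 ✓
(5,2)Q 5/5 ✓
(5,3)Q 3/3 ✓

(2,3), (3,2), (5,0)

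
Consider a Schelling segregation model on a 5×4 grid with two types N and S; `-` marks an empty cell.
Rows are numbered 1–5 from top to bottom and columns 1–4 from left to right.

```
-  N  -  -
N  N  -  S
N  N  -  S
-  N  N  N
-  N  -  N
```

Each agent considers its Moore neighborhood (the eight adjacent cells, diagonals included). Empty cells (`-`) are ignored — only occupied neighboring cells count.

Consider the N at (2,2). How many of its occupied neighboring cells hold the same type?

4

Occupied neighbors of (2,2): (1,2)=N, (2,1)=N, (3,1)=N, (3,2)=N.
Same type (N): 4 of 4.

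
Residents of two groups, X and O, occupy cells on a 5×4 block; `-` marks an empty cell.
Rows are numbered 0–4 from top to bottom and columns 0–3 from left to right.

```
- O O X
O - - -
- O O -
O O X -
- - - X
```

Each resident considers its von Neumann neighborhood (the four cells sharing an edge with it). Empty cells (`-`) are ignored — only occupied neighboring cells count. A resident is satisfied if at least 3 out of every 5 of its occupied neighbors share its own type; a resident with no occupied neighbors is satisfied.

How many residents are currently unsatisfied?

4

(0,1)O 1/1 ✓
(0,2)O 1/2 ✗
(0,3)X 0/1 ✗
(1,0)O 0/0 ✓
(2,1)O 2/2 ✓
(2,2)O 1/2 ✗
(3,0)O 1/1 ✓
(3,1)O 2/3 ✓
(3,2)X 0/2 ✗
(4,3)X 0/0 ✓
Unsatisfied: (0,2), (0,3), (2,2), (3,2) — 4 in total.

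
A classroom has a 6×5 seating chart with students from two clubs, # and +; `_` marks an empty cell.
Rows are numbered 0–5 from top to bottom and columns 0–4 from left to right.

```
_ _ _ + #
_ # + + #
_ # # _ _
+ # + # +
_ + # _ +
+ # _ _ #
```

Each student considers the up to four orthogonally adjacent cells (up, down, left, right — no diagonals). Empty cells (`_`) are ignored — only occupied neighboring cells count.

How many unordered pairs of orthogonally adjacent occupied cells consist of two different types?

Scan each occupied cell's neighbors to the right and below so each pair is counted once.
Row 0: +(0,3)–#(0,4)≠ +(0,3)–+(1,3)= #(0,4)–#(1,4)=  → 1/3 unlike.
Row 1: #(1,1)–+(1,2)≠ #(1,1)–#(2,1)= +(1,2)–+(1,3)= +(1,2)–#(2,2)≠ +(1,3)–#(1,4)≠  → 3/5 unlike.
Row 2: #(2,1)–#(2,2)= #(2,1)–#(3,1)= #(2,2)–+(3,2)≠  → 1/3 unlike.
Row 3: +(3,0)–#(3,1)≠ #(3,1)–+(3,2)≠ #(3,1)–+(4,1)≠ +(3,2)–#(3,3)≠ +(3,2)–#(4,2)≠ #(3,3)–+(3,4)≠ +(3,4)–+(4,4)=  → 6/7 unlike.
Row 4: +(4,1)–#(4,2)≠ +(4,1)–#(5,1)≠ +(4,4)–#(5,4)≠  → 3/3 unlike.
Row 5: +(5,0)–#(5,1)≠  → 1/1 unlike.
Total adjacent occupied pairs: 22; unlike-type pairs: 15.

15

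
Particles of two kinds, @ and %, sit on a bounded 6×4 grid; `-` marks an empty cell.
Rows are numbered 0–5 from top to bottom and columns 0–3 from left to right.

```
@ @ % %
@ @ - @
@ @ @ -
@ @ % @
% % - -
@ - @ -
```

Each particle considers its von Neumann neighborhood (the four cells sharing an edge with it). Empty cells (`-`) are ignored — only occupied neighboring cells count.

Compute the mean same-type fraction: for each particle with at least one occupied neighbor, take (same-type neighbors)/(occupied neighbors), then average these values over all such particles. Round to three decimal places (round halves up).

Row 0: (0,0)@ 2/2 · (0,1)@ 2/3 · (0,2)% 1/2 · (0,3)% 1/2
Row 1: (1,0)@ 3/3 · (1,1)@ 3/3 · (1,3)@ 0/1
Row 2: (2,0)@ 3/3 · (2,1)@ 4/4 · (2,2)@ 1/2
Row 3: (3,0)@ 2/3 · (3,1)@ 2/4 · (3,2)% 0/3 · (3,3)@ 0/1
Row 4: (4,0)% 1/3 · (4,1)% 1/2
Row 5: (5,0)@ 0/1 · (5,2)@ — no occupied neighbors
Sum over 17 particles: 2/2 + 2/3 + 1/2 + 1/2 + 3/3 + 3/3 + 0/1 + 3/3 + 4/4 + 1/2 + 2/3 + 2/4 + 0/3 + 0/1 + 1/3 + 1/2 + 0/1 = 55/6; mean = 55/6 ÷ 17 = 55/102 = 0.539215… → 0.539.

0.539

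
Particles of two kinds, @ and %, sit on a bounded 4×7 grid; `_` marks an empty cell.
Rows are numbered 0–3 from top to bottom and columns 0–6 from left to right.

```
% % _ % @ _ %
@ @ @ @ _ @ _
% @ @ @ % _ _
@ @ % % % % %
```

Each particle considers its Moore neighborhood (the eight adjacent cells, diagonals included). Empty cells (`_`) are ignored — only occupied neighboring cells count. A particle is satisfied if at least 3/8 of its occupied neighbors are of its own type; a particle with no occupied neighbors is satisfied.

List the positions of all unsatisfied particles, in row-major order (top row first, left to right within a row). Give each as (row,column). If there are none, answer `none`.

Row 0: (0,0)% 1/3 ✗ · (0,1)% 1/4 ✗ · (0,3)% 0/3 ✗ · (0,4)@ 2/3 ✓ · (0,6)% 0/1 ✗
Row 1: (1,0)@ 2/5 ✓ · (1,1)@ 4/7 ✓ · (1,2)@ 5/7 ✓ · (1,3)@ 4/6 ✓ · (1,5)@ 1/3 ✗
Row 2: (2,0)% 0/5 ✗ · (2,1)@ 6/8 ✓ · (2,2)@ 6/8 ✓ · (2,3)@ 3/7 ✓ · (2,4)% 3/6 ✓
Row 3: (3,0)@ 2/3 ✓ · (3,1)@ 3/5 ✓ · (3,2)% 1/5 ✗ · (3,3)% 3/5 ✓ · (3,4)% 3/4 ✓ · (3,5)% 3/3 ✓ · (3,6)% 1/1 ✓

(0,0), (0,1), (0,3), (0,6), (1,5), (2,0), (3,2)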